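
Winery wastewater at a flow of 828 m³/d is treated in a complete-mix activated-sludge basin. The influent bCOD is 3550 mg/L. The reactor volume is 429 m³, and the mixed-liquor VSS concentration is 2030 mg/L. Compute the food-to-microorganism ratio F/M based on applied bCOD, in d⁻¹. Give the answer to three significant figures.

F/M ≈ 3.38 d⁻¹

F/M = applied load / biomass = Q·S₀/(V·X) = 828 × 3550 / (429.0 × 2030) = 3.375 d⁻¹.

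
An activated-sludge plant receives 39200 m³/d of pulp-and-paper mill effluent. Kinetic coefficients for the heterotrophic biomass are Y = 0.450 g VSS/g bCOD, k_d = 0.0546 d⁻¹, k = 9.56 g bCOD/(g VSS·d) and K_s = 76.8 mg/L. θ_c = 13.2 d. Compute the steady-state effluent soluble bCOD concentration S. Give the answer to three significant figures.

For a completely mixed reactor with recycle the Lawrence–McCarty relation gives S = K_s·(1 + k_d·θ_c) / [θ_c·(Y·k − k_d) − 1] = 76.8 × (1 + 0.0546 × 13.2) / [13.2 × (0.450 × 9.56 − 0.0546) − 1] = 132.2 / 55.07 = 2.400 mg/L.

S ≈ 2.40 mg/L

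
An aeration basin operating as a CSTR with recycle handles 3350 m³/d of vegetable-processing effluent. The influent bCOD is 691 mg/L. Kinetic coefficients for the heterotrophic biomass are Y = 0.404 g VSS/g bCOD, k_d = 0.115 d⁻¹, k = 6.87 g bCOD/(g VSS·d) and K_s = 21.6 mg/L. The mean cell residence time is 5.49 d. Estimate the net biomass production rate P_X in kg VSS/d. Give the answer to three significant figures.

P_X ≈ 571 kg VSS/d

For a completely mixed reactor with recycle the Lawrence–McCarty relation gives S = K_s·(1 + k_d·θ_c) / [θ_c·(Y·k − k_d) − 1] = 21.6 × (1 + 0.115 × 5.49) / [5.49 × (0.404 × 6.87 − 0.115) − 1] = 35.24 / 13.61 = 2.590 mg/L.
Correct the yield for decay: Y_obs = Y/(1 + k_d θ_c) = 0.404 / (1 + 0.115 × 5.49) = 0.404 / 1.631 = 0.2476.
Mass of bCOD removed per day: Q(S₀ − S) = 3350 × 688.4 g/m³ = 2306 kg/d.
Net biomass production P_X = Y_obs × Q·(S₀ − S) = 0.2476 × 2306 = 571.1 kg VSS/d.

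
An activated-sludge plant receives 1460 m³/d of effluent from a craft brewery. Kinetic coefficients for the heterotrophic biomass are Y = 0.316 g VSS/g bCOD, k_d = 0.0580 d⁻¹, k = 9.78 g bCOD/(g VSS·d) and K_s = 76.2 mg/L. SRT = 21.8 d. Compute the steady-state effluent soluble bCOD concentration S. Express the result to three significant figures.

S ≈ 2.65 mg/L

From the Monod/SRT balance for a CMAS, S = K_s·(1+k_d θ_c)/[θ_c·(Y k − k_d) − 1] = 76.2 × (1 + 0.0580 × 21.8) / [21.8 × (0.316 × 9.78 − 0.0580) − 1] = 172.5 / 65.11 = 2.650 mg/L.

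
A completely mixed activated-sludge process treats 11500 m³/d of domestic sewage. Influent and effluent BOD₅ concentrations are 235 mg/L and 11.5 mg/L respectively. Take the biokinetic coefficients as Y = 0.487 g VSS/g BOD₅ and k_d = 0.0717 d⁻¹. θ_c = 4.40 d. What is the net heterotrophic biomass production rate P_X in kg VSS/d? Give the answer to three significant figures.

P_X ≈ 952 kg VSS/d

Y_obs = Y / (1 + k_d θ_c) = 0.487 / (1 + 0.0717 × 4.40) = 0.487 / 1.315 = 0.3702.
ΔS = 235 − 11.5 = 223.5 mg/L, so the substrate removal rate is 11500 × 223.5/1000 = 2570 kg BOD₅/d.
So the net sludge growth is P_X = 0.3702 × 2570 = 951.5 kg VSS/d.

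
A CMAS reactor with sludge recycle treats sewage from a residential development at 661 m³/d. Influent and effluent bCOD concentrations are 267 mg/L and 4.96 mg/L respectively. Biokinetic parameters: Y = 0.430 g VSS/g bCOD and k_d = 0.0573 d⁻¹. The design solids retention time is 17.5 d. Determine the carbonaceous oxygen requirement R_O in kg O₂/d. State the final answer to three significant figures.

The observed yield is Y_obs = Y/(1 + k_d·θ_c) = 0.430 / (1 + 0.0573 × 17.5) = 0.430 / 2.003 = 0.2147 g VSS per g bCOD removed.
Mass of bCOD removed per day: Q(S₀ − S) = 661 × 262.0 g/m³ = 173.2 kg/d.
P_X = Y_obs·Q·(S₀ − S) = 0.2147 × 173.2 = 37.19 kg VSS/d.
Carbonaceous O₂ demand = substrate oxidised − cell-mass equivalent = 173.2 − 1.42 × 37.19 = 120.4 kg O₂/d.

R_O ≈ 120 kg O₂/d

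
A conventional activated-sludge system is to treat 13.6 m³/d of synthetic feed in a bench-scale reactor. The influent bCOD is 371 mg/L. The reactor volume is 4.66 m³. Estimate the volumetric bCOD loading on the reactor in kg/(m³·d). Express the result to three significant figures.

Applied bCOD load per unit volume = Q·S₀/V = (13.6 × 371/1000)/4.660 = 1.083 kg bCOD·m⁻³·d⁻¹.

L_v ≈ 1.08 kg bCOD/(m³·d)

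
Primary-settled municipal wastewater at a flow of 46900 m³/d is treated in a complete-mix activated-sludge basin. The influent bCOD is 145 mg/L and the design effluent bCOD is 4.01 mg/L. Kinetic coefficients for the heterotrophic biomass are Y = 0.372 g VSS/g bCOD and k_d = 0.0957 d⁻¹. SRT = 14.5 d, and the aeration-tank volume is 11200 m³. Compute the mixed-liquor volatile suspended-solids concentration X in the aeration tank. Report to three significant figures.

X = Y·Q·ΔS·θ_c / [V·(1 + k_d θ_c)] = 0.372 × 46900 × (145 − 4.01) × 14.5 / [11200 × (1 + 0.0957 × 14.5)] = 1334 mg/L.

X ≈ 1330 mg/L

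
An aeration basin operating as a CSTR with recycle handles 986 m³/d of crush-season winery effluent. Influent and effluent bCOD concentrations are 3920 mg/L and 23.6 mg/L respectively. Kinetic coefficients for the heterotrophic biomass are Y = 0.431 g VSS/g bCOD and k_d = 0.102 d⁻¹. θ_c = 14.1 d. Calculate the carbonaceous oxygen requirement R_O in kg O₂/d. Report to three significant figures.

R_O ≈ 2880 kg O₂/d

Correct the yield for decay: Y_obs = Y/(1 + k_d θ_c) = 0.431 / (1 + 0.102 × 14.1) = 0.431 / 2.438 = 0.1768.
Q·(S₀ − S) = 986 × (3920 − 23.6) × 10⁻³ = 3842 kg/d removed.
P_X = Y_obs·Q·(S₀ − S) = 0.1768 × 3842 = 679.1 kg VSS/d.
R_O = Q·(S₀ − S) − 1.42·P_X = 3842 − 1.42 × 679.1 = 2877 kg O₂/d.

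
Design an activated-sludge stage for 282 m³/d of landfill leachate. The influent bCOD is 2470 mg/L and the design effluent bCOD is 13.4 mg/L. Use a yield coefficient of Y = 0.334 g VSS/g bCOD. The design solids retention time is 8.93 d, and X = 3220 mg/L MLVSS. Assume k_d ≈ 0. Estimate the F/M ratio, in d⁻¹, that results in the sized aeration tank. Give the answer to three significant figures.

Biomass mass balance (decay neglected): V·X = Y·Q·(S₀ − S)·θ_c, so V = 0.334 × 282 × (2470 − 13.4) × 8.93 / 3220 = 641.7 m³.
F/M = Q·S₀ / (V·X) = 282 × 2470 / (641.7 × 3220) = 0.3371 g bCOD·(g VSS·d)⁻¹.

F/M ≈ 0.337 d⁻¹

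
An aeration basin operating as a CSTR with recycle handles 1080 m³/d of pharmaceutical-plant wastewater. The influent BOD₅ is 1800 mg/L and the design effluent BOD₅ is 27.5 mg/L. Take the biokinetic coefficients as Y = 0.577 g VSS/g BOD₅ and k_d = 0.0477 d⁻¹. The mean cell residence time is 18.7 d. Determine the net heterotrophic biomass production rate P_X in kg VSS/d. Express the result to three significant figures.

P_X ≈ 584 kg VSS/d

Y_obs = Y / (1 + k_d θ_c) = 0.577 / (1 + 0.0477 × 18.7) = 0.577 / 1.892 = 0.3050.
Mass of BOD₅ removed per day: Q(S₀ − S) = 1080 × 1772 g/m³ = 1914 kg/d.
Biomass produced: P_X = Y_obs·Q·ΔS = 0.3050 × 1914 ≈ 583.8 kg VSS/d.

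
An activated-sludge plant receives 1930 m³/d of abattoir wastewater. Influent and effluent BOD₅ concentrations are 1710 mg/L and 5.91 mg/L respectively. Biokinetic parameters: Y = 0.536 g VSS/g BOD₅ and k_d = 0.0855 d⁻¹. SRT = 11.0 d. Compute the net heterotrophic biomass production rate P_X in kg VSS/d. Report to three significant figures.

Correct the yield for decay: Y_obs = Y/(1 + k_d θ_c) = 0.536 / (1 + 0.0855 × 11.0) = 0.536 / 1.941 = 0.2762.
ΔS = 1710 − 5.91 = 1704 mg/L, so the substrate removal rate is 1930 × 1704/1000 = 3289 kg BOD₅/d.
P_X = Y_obs · Q(S₀ − S) = 0.2762 × 3289 = 908.4 kg VSS/d.

P_X ≈ 908 kg VSS/d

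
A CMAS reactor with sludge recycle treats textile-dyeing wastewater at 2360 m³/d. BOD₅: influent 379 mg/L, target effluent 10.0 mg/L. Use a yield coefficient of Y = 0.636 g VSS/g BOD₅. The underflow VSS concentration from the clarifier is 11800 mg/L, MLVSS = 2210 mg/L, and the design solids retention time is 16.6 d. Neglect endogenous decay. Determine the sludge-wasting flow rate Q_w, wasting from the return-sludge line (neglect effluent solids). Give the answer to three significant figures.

V·X = Y·Q·ΔS·θ_c gives V = 0.636 × 2360 × (379 − 10.0) × 16.6 / 2210 = 4160 m³.
θ_c = V·X/(Q_w·X_r) when wasting from the recycle, so Q_w = V·X/(θ_c·X_r) = 4160 × 2210 / (16.6 × 11800) = 46.94 m³/d.

Q_w ≈ 46.9 m³/d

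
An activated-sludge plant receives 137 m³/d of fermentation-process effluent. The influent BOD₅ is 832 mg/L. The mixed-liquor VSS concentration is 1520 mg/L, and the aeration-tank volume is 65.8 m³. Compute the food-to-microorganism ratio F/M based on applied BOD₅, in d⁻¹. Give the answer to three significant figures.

F/M ≈ 1.14 d⁻¹

F/M = applied load / biomass = Q·S₀/(V·X) = 137 × 832 / (65.80 × 1520) = 1.140 d⁻¹.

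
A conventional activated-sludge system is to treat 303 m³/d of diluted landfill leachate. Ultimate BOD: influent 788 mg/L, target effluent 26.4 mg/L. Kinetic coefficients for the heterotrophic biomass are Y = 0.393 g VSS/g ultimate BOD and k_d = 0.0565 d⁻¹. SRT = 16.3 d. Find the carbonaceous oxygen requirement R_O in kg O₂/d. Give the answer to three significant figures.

R_O ≈ 164 kg O₂/d

The observed yield is Y_obs = Y/(1 + k_d·θ_c) = 0.393 / (1 + 0.0565 × 16.3) = 0.393 / 1.921 = 0.2046 g VSS per g ultimate BOD removed.
ΔS = 788 − 26.4 = 761.6 mg/L, so the substrate removal rate is 303 × 761.6/1000 = 230.8 kg ultimate BOD/d.
Net sludge production P_X = 0.2046 × 230.8 = 47.21 kg VSS/d.
R_O = Q·ΔS − 1.42 P_X = 230.8 − 67.04 = 163.7 kg O₂/d.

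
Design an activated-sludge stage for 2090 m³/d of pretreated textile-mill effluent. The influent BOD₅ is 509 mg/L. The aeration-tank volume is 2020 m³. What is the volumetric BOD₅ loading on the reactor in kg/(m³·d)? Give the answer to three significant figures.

L_v ≈ 0.527 kg BOD₅/(m³·d)

Applied BOD₅ load per unit volume = Q·S₀/V = (2090 × 509/1000)/2020 = 0.5266 kg BOD₅·m⁻³·d⁻¹.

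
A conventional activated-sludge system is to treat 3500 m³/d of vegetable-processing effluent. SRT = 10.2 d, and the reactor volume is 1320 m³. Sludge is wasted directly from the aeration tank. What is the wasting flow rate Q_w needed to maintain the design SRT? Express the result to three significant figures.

Q_w ≈ 129 m³/d

For wasting at MLVSS concentration, Q_w = V/θ_c = 1320/10.2 = 129.4 m³/d.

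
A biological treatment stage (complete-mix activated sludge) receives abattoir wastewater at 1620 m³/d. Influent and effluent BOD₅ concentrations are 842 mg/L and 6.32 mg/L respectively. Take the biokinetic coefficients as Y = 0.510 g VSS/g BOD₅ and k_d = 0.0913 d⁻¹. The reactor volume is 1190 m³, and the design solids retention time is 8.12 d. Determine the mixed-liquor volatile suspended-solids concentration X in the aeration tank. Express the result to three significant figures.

Solving the biomass balance for X: X = Y Q (S₀−S) θ_c / [V (1+k_d θ_c)] = 0.510 × 1620 × (842 − 6.32) × 8.12 / [1190 × (1 + 0.0913 × 8.12)] = 2705 mg/L.

X ≈ 2710 mg/L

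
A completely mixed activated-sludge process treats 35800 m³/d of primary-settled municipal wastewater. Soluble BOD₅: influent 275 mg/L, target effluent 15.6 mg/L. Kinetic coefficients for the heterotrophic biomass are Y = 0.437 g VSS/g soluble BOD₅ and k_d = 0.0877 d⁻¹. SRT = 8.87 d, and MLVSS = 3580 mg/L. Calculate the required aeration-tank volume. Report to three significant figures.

V ≈ 5660 m³

From the SRT design equation V = Y Q (S₀−S) θ_c / [X (1 + k_d θ_c)] = 0.437 × 35800 × (275 − 15.6) × 8.87 / [3580 × (1 + 0.0877 × 8.87)] = 3.6×10^7 / 6365 = 5655 m³.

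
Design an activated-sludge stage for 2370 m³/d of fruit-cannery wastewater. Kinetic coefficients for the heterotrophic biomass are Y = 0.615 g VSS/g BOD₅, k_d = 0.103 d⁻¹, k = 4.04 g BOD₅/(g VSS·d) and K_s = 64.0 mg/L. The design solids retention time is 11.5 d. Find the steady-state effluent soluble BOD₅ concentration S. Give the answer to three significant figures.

For a completely mixed reactor with recycle the Lawrence–McCarty relation gives S = K_s·(1 + k_d·θ_c) / [θ_c·(Y·k − k_d) − 1] = 64.0 × (1 + 0.103 × 11.5) / [11.5 × (0.615 × 4.04 − 0.103) − 1] = 139.8 / 26.39 = 5.298 mg/L.

S ≈ 5.30 mg/L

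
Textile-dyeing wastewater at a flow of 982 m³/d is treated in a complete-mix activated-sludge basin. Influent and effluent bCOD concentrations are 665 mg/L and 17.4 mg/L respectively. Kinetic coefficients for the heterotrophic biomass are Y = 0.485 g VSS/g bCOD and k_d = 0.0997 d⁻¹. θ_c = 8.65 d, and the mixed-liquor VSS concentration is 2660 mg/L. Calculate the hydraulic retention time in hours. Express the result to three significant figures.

Steady-state biomass mass balance: V·X·(1 + k_d·θ_c) = Y·Q·(S₀ − S)·θ_c, so V = 0.485 × 982 × (665 − 17.4) × 8.65 / [2660 × (1 + 0.0997 × 8.65)] = 2.67×10^6 / 4954 = 538.5 m³.
HRT = V/Q = 538.5 m³ / 982 m³·d⁻¹ = 0.5484 d × 24 = 13.16 h.

τ ≈ 13.2 h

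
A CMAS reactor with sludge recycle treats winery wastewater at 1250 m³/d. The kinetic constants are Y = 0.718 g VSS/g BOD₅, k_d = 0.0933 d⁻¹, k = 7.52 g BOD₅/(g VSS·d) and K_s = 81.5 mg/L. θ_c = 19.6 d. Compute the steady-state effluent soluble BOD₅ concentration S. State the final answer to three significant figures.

S ≈ 2.24 mg/L

From the Monod/SRT balance for a CMAS, S = K_s·(1+k_d θ_c)/[θ_c·(Y k − k_d) − 1] = 81.5 × (1 + 0.0933 × 19.6) / [19.6 × (0.718 × 7.52 − 0.0933) − 1] = 230.5 / 103.0 = 2.238 mg/L.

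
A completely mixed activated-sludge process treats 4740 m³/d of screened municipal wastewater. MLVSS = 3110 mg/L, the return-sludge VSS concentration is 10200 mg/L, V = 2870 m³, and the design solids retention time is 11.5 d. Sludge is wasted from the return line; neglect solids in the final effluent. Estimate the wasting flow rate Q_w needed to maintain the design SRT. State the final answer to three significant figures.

Q_w ≈ 76.1 m³/d

Wasting from the return line (neglecting effluent solids): Q_w = V·X / (θ_c·X_r) = 2870 × 3110 / (11.5 × 10200) = 76.09 m³/d.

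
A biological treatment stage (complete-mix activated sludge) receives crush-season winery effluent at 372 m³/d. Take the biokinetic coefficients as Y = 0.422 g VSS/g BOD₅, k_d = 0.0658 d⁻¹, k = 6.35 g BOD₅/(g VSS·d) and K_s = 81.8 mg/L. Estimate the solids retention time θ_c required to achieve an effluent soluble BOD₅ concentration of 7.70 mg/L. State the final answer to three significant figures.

Specific growth rate at S = 7.70 mg/L: μ = YkS/(K_s+S) = 0.422·6.35·7.70/(81.8+7.70) = 0.2305 d⁻¹.
1/θ_c = 0.2305 − 0.0658 = 0.1647 d⁻¹, so θ_c = 6.070 d.

θ_c ≈ 6.07 d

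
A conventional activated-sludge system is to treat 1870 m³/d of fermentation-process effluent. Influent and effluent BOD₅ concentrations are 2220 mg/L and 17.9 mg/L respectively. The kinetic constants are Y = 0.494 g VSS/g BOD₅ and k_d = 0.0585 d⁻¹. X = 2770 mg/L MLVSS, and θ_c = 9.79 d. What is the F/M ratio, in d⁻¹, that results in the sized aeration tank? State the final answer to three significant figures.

Steady-state biomass mass balance: V·X·(1 + k_d·θ_c) = Y·Q·(S₀ − S)·θ_c, so V = 0.494 × 1870 × (2220 − 17.9) × 9.79 / [2770 × (1 + 0.0585 × 9.79)] = 1.99×10^7 / 4356 = 4571 m³.
Food-to-microorganism ratio F/M = Q S₀ / (V X) = 1870 × 2220 / (4571 × 2770) = 0.3278 d⁻¹.

F/M ≈ 0.328 d⁻¹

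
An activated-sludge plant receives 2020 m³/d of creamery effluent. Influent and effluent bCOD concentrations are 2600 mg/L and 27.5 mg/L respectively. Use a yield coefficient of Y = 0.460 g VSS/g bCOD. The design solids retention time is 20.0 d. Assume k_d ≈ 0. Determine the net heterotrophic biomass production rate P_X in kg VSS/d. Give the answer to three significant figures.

No decay correction is needed, so Y_obs = Y = 0.460.
Mass of bCOD removed per day: Q(S₀ − S) = 2020 × 2572 g/m³ = 5196 kg/d.
So the net sludge growth is P_X = 0.4600 × 5196 = 2390 kg VSS/d.

P_X ≈ 2390 kg VSS/d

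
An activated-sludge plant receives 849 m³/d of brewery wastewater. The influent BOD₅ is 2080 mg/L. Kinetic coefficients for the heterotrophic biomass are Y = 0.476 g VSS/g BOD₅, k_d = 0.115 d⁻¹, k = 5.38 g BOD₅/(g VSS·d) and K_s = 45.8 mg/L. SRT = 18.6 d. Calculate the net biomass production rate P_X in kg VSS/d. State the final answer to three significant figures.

P_X ≈ 267 kg VSS/d

Effluent substrate depends only on kinetics and SRT: S = K_s(1 + k_d θ_c) / [θ_c(Yk − k_d) − 1] = 45.8 × (1 + 0.115 × 18.6) / [18.6 × (0.476 × 5.38 − 0.115) − 1] = 143.8 / 44.49 = 3.231 mg/L.
Observed yield with endogenous decay: Y_obs = Y / (1 + k_d·θ_c) = 0.476 / (1 + 0.115 × 18.6) = 0.476 / 3.139 = 0.1516 g VSS/g BOD₅.
Mass of BOD₅ removed per day: Q(S₀ − S) = 849 × 2077 g/m³ = 1763 kg/d.
Net biomass production P_X = Y_obs × Q·(S₀ − S) = 0.1516 × 1763 = 267.4 kg VSS/d.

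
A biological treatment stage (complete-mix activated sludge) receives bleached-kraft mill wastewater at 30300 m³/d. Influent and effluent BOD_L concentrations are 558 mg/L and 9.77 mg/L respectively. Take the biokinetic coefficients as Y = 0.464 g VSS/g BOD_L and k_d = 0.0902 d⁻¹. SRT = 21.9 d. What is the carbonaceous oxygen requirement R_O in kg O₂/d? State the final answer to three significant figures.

R_O ≈ 12900 kg O₂/d

Observed yield with endogenous decay: Y_obs = Y / (1 + k_d·θ_c) = 0.464 / (1 + 0.0902 × 21.9) = 0.464 / 2.975 = 0.1559 g VSS/g BOD_L.
Substrate removed = Q·(S₀ − S) = 30300 m³/d × (558 − 9.77) g/m³ = 1.66×10^7 g/d = 16611 kg/d.
P_X = Y_obs·Q·(S₀ − S) = 0.1559 × 16611 = 2590 kg VSS/d.
R_O = Q·(S₀ − S) − 1.42·P_X = 16611 − 1.42 × 2590 = 12933 kg O₂/d.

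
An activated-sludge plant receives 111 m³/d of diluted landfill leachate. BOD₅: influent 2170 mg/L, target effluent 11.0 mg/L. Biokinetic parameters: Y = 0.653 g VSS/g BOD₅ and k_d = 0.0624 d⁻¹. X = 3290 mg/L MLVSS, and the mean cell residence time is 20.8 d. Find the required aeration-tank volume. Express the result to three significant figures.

From the SRT design equation V = Y Q (S₀−S) θ_c / [X (1 + k_d θ_c)] = 0.653 × 111 × (2170 − 11.0) × 20.8 / [3290 × (1 + 0.0624 × 20.8)] = 3.26×10^6 / 7560 = 430.5 m³.

V ≈ 431 m³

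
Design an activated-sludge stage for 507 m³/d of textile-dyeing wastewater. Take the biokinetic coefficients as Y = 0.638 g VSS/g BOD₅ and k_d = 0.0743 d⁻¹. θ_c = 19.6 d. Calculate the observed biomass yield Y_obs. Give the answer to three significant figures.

Observed yield with endogenous decay: Y_obs = Y / (1 + k_d·θ_c) = 0.638 / (1 + 0.0743 × 19.6) = 0.638 / 2.456 = 0.2597 g VSS/g BOD₅.

Y_obs ≈ 0.260 g VSS/g BOD₅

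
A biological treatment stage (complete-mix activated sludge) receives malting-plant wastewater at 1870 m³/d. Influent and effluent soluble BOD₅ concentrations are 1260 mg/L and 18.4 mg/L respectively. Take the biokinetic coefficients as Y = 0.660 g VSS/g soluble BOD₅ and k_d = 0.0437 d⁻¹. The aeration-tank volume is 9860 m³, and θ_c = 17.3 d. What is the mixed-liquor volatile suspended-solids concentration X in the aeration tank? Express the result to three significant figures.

From V·X·(1 + k_d·θ_c) = Y·Q·(S₀ − S)·θ_c: X = 0.660 × 1870 × (1260 − 18.4) × 17.3 / [9860 × (1 + 0.0437 × 17.3)] = 1531 mg/L.

X ≈ 1530 mg/L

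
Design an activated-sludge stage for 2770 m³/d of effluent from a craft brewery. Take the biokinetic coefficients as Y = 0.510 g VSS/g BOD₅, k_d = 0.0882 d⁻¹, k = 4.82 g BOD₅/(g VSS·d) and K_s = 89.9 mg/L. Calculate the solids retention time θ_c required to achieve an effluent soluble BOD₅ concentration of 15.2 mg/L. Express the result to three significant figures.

θ_c ≈ 3.74 d

From 1/θ_c = Y·k·S/(K_s + S) − k_d: Y·k·S/(K_s+S) = 0.510 × 4.82 × 15.2 / (89.9 + 15.2) = 0.3555 d⁻¹.
θ_c = 1/(μ − k_d) = 1/(0.3555 − 0.0882) = 1/0.2673 = 3.741 d.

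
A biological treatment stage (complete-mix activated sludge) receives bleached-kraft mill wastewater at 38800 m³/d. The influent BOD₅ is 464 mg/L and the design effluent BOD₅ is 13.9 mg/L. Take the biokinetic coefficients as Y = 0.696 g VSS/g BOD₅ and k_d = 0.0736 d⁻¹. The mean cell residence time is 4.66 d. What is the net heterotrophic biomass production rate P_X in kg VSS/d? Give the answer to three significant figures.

P_X ≈ 9050 kg VSS/d

Correct the yield for decay: Y_obs = Y/(1 + k_d θ_c) = 0.696 / (1 + 0.0736 × 4.66) = 0.696 / 1.343 = 0.5183.
Mass of BOD₅ removed per day: Q(S₀ − S) = 38800 × 450.1 g/m³ = 17464 kg/d.
P_X = Y_obs · Q(S₀ − S) = 0.5183 × 17464 = 9051 kg VSS/d.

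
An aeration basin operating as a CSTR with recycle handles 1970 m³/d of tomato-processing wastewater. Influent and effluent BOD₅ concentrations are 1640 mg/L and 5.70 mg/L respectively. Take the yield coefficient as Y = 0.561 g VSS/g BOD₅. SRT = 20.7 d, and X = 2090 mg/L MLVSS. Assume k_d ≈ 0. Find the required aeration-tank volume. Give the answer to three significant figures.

Biomass mass balance (decay neglected): V·X = Y·Q·(S₀ − S)·θ_c, so V = 0.561 × 1970 × (1640 − 5.70) × 20.7 / 2090 = 17889 m³.

V ≈ 17900 m³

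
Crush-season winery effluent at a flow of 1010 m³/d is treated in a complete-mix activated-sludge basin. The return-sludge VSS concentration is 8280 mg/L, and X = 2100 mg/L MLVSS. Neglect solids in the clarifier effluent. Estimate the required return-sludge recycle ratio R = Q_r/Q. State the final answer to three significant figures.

Mass balance around the secondary clarifier (neglecting effluent solids): R = X / (X_r − X) = 2100 / (8280 − 2100) = 0.3398.

R ≈ 0.340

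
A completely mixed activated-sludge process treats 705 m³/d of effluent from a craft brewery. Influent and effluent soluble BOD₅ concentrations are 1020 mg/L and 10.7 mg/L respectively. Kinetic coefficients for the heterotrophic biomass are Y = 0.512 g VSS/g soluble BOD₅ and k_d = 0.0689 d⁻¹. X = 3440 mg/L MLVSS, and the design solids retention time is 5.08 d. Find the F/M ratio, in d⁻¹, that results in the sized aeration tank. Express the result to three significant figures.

F/M ≈ 0.525 d⁻¹

Steady-state biomass mass balance: V·X·(1 + k_d·θ_c) = Y·Q·(S₀ − S)·θ_c, so V = 0.512 × 705 × (1020 − 10.7) × 5.08 / [3440 × (1 + 0.0689 × 5.08)] = 1.85×10^6 / 4644 = 398.5 m³.
F/M = applied load / biomass = Q·S₀/(V·X) = 705 × 1020 / (398.5 × 3440) = 0.5245 d⁻¹.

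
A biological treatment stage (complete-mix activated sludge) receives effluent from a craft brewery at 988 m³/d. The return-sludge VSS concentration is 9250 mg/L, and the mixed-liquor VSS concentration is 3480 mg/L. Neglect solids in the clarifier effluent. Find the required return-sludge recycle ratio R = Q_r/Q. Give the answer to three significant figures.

R ≈ 0.603

Mass balance around the secondary clarifier (neglecting effluent solids): R = X / (X_r − X) = 3480 / (9250 − 3480) = 0.6031.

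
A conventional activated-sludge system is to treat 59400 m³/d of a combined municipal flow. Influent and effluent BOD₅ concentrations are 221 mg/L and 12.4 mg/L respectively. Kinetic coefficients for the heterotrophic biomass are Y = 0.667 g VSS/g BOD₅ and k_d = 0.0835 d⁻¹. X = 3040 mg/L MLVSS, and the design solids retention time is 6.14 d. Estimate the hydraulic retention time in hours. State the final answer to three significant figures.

τ ≈ 4.46 h

Steady-state biomass mass balance: V·X·(1 + k_d·θ_c) = Y·Q·(S₀ − S)·θ_c, so V = 0.667 × 59400 × (221 − 12.4) × 6.14 / [3040 × (1 + 0.0835 × 6.14)] = 5.07×10^7 / 4599 = 11035 m³.
Hydraulic retention time τ = V/Q = 11035 / 59400 = 0.1858 d = 4.459 h.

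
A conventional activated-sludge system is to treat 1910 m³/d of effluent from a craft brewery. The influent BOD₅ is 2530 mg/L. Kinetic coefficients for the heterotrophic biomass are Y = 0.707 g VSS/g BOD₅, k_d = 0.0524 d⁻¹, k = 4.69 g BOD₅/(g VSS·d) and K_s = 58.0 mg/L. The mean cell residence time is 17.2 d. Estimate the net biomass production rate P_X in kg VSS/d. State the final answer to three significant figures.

Effluent substrate depends only on kinetics and SRT: S = K_s(1 + k_d θ_c) / [θ_c(Yk − k_d) − 1] = 58.0 × (1 + 0.0524 × 17.2) / [17.2 × (0.707 × 4.69 − 0.0524) − 1] = 110.3 / 55.13 = 2.000 mg/L.
Correct the yield for decay: Y_obs = Y/(1 + k_d θ_c) = 0.707 / (1 + 0.0524 × 17.2) = 0.707 / 1.901 = 0.3719.
Mass of BOD₅ removed per day: Q(S₀ − S) = 1910 × 2528 g/m³ = 4828 kg/d.
So the net sludge growth is P_X = 0.3719 × 4828 = 1795 kg VSS/d.

P_X ≈ 1800 kg VSS/d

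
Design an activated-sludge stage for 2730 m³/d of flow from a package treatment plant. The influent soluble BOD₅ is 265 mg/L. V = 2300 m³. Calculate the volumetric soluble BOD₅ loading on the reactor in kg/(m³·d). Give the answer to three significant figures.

Applied soluble BOD₅ load per unit volume = Q·S₀/V = (2730 × 265/1000)/2300 = 0.3145 kg soluble BOD₅·m⁻³·d⁻¹.

L_v ≈ 0.315 kg soluble BOD₅/(m³·d)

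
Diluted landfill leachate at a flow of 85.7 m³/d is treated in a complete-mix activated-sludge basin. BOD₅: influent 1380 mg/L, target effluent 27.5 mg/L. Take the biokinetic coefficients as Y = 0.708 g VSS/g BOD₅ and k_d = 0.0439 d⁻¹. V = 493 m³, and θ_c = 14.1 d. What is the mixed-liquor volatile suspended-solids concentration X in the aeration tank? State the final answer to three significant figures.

X ≈ 1450 mg/L

From V·X·(1 + k_d·θ_c) = Y·Q·(S₀ − S)·θ_c: X = 0.708 × 85.7 × (1380 − 27.5) × 14.1 / [493 × (1 + 0.0439 × 14.1)] = 1450 mg/L.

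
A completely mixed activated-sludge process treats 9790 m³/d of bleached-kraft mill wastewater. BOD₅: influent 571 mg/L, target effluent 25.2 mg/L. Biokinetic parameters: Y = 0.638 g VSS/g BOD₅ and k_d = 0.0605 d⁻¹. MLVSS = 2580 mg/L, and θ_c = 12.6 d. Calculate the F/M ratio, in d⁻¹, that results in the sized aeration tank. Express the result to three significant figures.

F/M ≈ 0.229 d⁻¹

Steady-state biomass mass balance: V·X·(1 + k_d·θ_c) = Y·Q·(S₀ − S)·θ_c, so V = 0.638 × 9790 × (571 − 25.2) × 12.6 / [2580 × (1 + 0.0605 × 12.6)] = 4.3×10^7 / 4547 = 9447 m³.
Food-to-microorganism ratio F/M = Q S₀ / (V X) = 9790 × 571 / (9447 × 2580) = 0.2293 d⁻¹.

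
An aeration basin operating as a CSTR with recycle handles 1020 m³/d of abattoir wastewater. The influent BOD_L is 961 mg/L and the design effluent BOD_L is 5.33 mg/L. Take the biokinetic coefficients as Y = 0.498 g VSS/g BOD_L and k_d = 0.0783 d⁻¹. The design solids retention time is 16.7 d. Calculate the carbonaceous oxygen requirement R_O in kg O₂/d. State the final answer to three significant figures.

R_O ≈ 676 kg O₂/d

Observed yield with endogenous decay: Y_obs = Y / (1 + k_d·θ_c) = 0.498 / (1 + 0.0783 × 16.7) = 0.498 / 2.308 = 0.2158 g VSS/g BOD_L.
ΔS = 961 − 5.33 = 955.7 mg/L, so the substrate removal rate is 1020 × 955.7/1000 = 974.8 kg BOD_L/d.
Biomass synthesised: P_X = Y_obs × 974.8 = 210.4 kg VSS/d.
R_O = Q·(S₀ − S) − 1.42·P_X = 974.8 − 1.42 × 210.4 = 676.1 kg O₂/d.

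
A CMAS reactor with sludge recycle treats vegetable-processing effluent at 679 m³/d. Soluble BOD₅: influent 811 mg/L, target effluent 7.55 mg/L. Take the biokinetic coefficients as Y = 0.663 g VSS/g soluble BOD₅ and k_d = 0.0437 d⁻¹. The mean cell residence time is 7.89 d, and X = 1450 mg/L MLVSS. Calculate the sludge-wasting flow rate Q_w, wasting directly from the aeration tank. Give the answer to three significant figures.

From the SRT design equation V = Y Q (S₀−S) θ_c / [X (1 + k_d θ_c)] = 0.663 × 679 × (811 − 7.55) × 7.89 / [1450 × (1 + 0.0437 × 7.89)] = 2.85×10^6 / 1950 = 1464 m³.
For wasting at MLVSS concentration, Q_w = V/θ_c = 1464/7.89 = 185.5 m³/d.

Q_w ≈ 185 m³/d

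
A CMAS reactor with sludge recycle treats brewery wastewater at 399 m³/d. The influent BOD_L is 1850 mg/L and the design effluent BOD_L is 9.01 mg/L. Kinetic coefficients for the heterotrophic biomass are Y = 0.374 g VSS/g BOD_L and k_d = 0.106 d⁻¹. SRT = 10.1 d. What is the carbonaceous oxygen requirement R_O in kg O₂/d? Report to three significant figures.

Correct the yield for decay: Y_obs = Y/(1 + k_d θ_c) = 0.374 / (1 + 0.106 × 10.1) = 0.374 / 2.071 = 0.1806.
Mass of BOD_L removed per day: Q(S₀ − S) = 399 × 1841 g/m³ = 734.6 kg/d.
Net sludge production P_X = 0.1806 × 734.6 = 132.7 kg VSS/d.
R_O = Q·ΔS − 1.42 P_X = 734.6 − 188.4 = 546.2 kg O₂/d.

R_O ≈ 546 kg O₂/d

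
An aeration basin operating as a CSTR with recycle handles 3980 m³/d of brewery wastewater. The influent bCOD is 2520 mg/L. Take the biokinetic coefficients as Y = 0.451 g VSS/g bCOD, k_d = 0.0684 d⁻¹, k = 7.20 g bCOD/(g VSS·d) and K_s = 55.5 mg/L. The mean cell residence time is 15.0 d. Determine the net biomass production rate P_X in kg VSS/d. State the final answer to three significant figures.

P_X ≈ 2230 kg VSS/d

From the Monod/SRT balance for a CMAS, S = K_s·(1+k_d θ_c)/[θ_c·(Y k − k_d) − 1] = 55.5 × (1 + 0.0684 × 15.0) / [15.0 × (0.451 × 7.20 − 0.0684) − 1] = 112.4 / 46.68 = 2.409 mg/L.
The observed yield is Y_obs = Y/(1 + k_d·θ_c) = 0.451 / (1 + 0.0684 × 15.0) = 0.451 / 2.026 = 0.2226 g VSS per g bCOD removed.
ΔS = 2520 − 2.41 = 2518 mg/L, so the substrate removal rate is 3980 × 2518/1000 = 10020 kg bCOD/d.
P_X = Y_obs · Q(S₀ − S) = 0.2226 × 10020 = 2231 kg VSS/d.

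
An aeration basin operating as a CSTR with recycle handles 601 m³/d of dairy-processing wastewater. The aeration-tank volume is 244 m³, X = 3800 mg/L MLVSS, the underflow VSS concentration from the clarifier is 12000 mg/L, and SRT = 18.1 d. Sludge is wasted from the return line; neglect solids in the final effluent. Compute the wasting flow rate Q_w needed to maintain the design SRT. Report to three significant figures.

Q_w = (V·X)/(θ_c X_r) = 244.0 × 3800 / (18.1 × 12000) = 4.269 m³/d.

Q_w ≈ 4.27 m³/d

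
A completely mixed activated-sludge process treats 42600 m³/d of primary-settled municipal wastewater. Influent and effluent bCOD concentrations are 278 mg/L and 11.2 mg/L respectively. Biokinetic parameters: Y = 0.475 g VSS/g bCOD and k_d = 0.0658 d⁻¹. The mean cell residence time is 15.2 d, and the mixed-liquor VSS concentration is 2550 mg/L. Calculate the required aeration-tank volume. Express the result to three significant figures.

Steady-state biomass mass balance: V·X·(1 + k_d·θ_c) = Y·Q·(S₀ − S)·θ_c, so V = 0.475 × 42600 × (278 − 11.2) × 15.2 / [2550 × (1 + 0.0658 × 15.2)] = 8.21×10^7 / 5100 = 16089 m³.

V ≈ 16100 m³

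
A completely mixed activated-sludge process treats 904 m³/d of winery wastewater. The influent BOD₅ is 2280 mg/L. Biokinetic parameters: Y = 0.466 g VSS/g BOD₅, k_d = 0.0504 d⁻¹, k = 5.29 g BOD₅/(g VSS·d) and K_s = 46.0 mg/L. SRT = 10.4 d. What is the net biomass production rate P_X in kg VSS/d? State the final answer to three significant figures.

Effluent substrate depends only on kinetics and SRT: S = K_s(1 + k_d θ_c) / [θ_c(Yk − k_d) − 1] = 46.0 × (1 + 0.0504 × 10.4) / [10.4 × (0.466 × 5.29 − 0.0504) − 1] = 70.11 / 24.11 = 2.908 mg/L.
Correct the yield for decay: Y_obs = Y/(1 + k_d θ_c) = 0.466 / (1 + 0.0504 × 10.4) = 0.466 / 1.524 = 0.3057.
ΔS = 2280 − 2.91 = 2277 mg/L, so the substrate removal rate is 904 × 2277/1000 = 2058 kg BOD₅/d.
P_X = Y_obs · Q(S₀ − S) = 0.3057 × 2058 = 629.4 kg VSS/d.

P_X ≈ 629 kg VSS/d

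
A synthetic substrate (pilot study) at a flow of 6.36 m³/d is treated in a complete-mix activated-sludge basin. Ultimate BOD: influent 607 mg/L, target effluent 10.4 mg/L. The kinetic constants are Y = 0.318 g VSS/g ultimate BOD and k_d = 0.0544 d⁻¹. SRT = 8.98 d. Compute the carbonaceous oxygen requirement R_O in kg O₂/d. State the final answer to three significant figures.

Y_obs = Y / (1 + k_d θ_c) = 0.318 / (1 + 0.0544 × 8.98) = 0.318 / 1.489 = 0.2136.
ΔS = 607 − 10.4 = 596.6 mg/L, so the substrate removal rate is 6.36 × 596.6/1000 = 3.794 kg ultimate BOD/d.
Biomass synthesised: P_X = Y_obs × 3.794 = 0.8106 kg VSS/d.
R_O = Q·(S₀ − S) − 1.42·P_X = 3.794 − 1.42 × 0.8106 = 2.643 kg O₂/d.

R_O ≈ 2.64 kg O₂/d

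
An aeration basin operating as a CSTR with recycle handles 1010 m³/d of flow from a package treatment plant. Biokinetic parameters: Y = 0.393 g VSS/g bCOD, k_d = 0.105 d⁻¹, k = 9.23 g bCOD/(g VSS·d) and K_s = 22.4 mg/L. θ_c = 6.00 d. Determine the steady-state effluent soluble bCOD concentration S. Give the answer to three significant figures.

Effluent substrate depends only on kinetics and SRT: S = K_s(1 + k_d θ_c) / [θ_c(Yk − k_d) − 1] = 22.4 × (1 + 0.105 × 6.00) / [6.00 × (0.393 × 9.23 − 0.105) − 1] = 36.51 / 20.13 = 1.813 mg/L.

S ≈ 1.81 mg/L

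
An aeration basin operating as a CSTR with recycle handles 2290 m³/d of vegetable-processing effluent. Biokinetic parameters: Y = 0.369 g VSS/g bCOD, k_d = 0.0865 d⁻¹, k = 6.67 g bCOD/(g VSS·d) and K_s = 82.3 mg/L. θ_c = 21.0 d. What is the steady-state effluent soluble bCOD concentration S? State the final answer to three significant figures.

S ≈ 4.74 mg/L

Effluent substrate depends only on kinetics and SRT: S = K_s(1 + k_d θ_c) / [θ_c(Yk − k_d) − 1] = 82.3 × (1 + 0.0865 × 21.0) / [21.0 × (0.369 × 6.67 − 0.0865) − 1] = 231.8 / 48.87 = 4.743 mg/L.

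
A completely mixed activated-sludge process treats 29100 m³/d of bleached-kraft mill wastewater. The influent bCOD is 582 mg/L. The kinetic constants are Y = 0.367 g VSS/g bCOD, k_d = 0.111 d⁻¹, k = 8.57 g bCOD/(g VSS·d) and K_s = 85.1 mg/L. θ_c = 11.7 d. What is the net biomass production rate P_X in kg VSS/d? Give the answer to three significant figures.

P_X ≈ 2680 kg VSS/d

Effluent substrate depends only on kinetics and SRT: S = K_s(1 + k_d θ_c) / [θ_c(Yk − k_d) − 1] = 85.1 × (1 + 0.111 × 11.7) / [11.7 × (0.367 × 8.57 − 0.111) − 1] = 195.6 / 34.50 = 5.670 mg/L.
The observed yield is Y_obs = Y/(1 + k_d·θ_c) = 0.367 / (1 + 0.111 × 11.7) = 0.367 / 2.299 = 0.1597 g VSS per g bCOD removed.
Q·(S₀ − S) = 29100 × (582 − 5.67) × 10⁻³ = 16771 kg/d removed.
So the net sludge growth is P_X = 0.1597 × 16771 = 2678 kg VSS/d.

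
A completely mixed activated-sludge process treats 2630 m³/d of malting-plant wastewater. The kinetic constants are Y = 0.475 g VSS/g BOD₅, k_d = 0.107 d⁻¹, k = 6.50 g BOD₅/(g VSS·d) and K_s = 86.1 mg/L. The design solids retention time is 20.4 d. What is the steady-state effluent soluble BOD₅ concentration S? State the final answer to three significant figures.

From the Monod/SRT balance for a CMAS, S = K_s·(1+k_d θ_c)/[θ_c·(Y k − k_d) − 1] = 86.1 × (1 + 0.107 × 20.4) / [20.4 × (0.475 × 6.50 − 0.107) − 1] = 274.0 / 59.80 = 4.582 mg/L.

S ≈ 4.58 mg/L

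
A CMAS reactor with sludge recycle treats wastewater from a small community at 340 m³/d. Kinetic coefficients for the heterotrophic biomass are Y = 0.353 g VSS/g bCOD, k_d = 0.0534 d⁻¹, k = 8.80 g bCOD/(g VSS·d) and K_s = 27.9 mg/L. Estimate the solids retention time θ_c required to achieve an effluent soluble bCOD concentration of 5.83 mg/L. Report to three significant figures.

Specific growth rate at S = 5.83 mg/L: μ = YkS/(K_s+S) = 0.353·8.80·5.83/(27.9+5.83) = 0.5369 d⁻¹.
1/θ_c = 0.5369 − 0.0534 = 0.4835 d⁻¹, so θ_c = 2.068 d.

θ_c ≈ 2.07 d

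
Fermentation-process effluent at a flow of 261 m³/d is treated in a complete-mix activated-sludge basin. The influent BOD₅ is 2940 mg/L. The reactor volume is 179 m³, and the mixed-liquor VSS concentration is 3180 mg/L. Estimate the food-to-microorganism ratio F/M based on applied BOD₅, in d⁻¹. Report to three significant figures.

F/M ≈ 1.35 d⁻¹

Food-to-microorganism ratio F/M = Q S₀ / (V X) = 261 × 2940 / (179.0 × 3180) = 1.348 d⁻¹.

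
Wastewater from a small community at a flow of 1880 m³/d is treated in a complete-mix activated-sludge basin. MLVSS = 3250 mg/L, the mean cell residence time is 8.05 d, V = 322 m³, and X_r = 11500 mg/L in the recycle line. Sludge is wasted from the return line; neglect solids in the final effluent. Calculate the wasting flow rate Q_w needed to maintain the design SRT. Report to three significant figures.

θ_c = V·X/(Q_w·X_r) when wasting from the recycle, so Q_w = V·X/(θ_c·X_r) = 322.0 × 3250 / (8.05 × 11500) = 11.30 m³/d.

Q_w ≈ 11.3 m³/d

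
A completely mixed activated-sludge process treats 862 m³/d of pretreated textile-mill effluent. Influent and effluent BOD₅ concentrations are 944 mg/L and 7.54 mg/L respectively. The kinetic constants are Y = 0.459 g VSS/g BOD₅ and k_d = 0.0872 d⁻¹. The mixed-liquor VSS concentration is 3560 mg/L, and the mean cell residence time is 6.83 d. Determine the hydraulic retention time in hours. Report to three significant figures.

Steady-state biomass mass balance: V·X·(1 + k_d·θ_c) = Y·Q·(S₀ − S)·θ_c, so V = 0.459 × 862 × (944 − 7.54) × 6.83 / [3560 × (1 + 0.0872 × 6.83)] = 2.53×10^6 / 5680 = 445.5 m³.
Hydraulic retention time τ = V/Q = 445.5 / 862 = 0.5168 d = 12.40 h.

τ ≈ 12.4 h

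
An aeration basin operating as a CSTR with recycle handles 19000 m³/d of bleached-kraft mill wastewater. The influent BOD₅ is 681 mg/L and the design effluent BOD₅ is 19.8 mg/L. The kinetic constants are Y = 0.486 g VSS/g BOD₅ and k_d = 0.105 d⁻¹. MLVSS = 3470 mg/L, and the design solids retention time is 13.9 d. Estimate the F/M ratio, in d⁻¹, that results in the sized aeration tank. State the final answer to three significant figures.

Steady-state biomass mass balance: V·X·(1 + k_d·θ_c) = Y·Q·(S₀ − S)·θ_c, so V = 0.486 × 19000 × (681 − 19.8) × 13.9 / [3470 × (1 + 0.105 × 13.9)] = 8.49×10^7 / 8534 = 9944 m³.
F/M = applied load / biomass = Q·S₀/(V·X) = 19000 × 681 / (9944 × 3470) = 0.3750 d⁻¹.

F/M ≈ 0.375 d⁻¹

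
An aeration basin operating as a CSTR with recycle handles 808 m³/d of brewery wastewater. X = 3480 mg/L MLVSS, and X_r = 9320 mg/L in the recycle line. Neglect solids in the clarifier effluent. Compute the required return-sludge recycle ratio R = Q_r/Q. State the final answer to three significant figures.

R = Q_r/Q = X/(X_r − X) = 3480 / (9320 − 3480) = 0.5959.

R ≈ 0.596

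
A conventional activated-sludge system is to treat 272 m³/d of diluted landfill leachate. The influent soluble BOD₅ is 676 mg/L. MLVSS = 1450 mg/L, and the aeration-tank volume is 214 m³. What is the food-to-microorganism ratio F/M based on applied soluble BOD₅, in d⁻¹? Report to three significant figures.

F/M = Q·S₀ / (V·X) = 272 × 676 / (214.0 × 1450) = 0.5926 g soluble BOD₅·(g VSS·d)⁻¹.

F/M ≈ 0.593 d⁻¹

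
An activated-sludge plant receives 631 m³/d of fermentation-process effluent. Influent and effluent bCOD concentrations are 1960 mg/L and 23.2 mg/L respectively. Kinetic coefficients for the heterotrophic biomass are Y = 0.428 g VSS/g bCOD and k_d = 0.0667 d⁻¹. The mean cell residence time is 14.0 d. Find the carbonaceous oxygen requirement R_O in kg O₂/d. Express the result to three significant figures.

R_O ≈ 838 kg O₂/d

Observed yield with endogenous decay: Y_obs = Y / (1 + k_d·θ_c) = 0.428 / (1 + 0.0667 × 14.0) = 0.428 / 1.934 = 0.2213 g VSS/g bCOD.
ΔS = 1960 − 23.2 = 1937 mg/L, so the substrate removal rate is 631 × 1937/1000 = 1222 kg bCOD/d.
Net sludge production P_X = 0.2213 × 1222 = 270.5 kg VSS/d.
Carbonaceous O₂ demand = substrate oxidised − cell-mass equivalent = 1222 − 1.42 × 270.5 = 838.0 kg O₂/d.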